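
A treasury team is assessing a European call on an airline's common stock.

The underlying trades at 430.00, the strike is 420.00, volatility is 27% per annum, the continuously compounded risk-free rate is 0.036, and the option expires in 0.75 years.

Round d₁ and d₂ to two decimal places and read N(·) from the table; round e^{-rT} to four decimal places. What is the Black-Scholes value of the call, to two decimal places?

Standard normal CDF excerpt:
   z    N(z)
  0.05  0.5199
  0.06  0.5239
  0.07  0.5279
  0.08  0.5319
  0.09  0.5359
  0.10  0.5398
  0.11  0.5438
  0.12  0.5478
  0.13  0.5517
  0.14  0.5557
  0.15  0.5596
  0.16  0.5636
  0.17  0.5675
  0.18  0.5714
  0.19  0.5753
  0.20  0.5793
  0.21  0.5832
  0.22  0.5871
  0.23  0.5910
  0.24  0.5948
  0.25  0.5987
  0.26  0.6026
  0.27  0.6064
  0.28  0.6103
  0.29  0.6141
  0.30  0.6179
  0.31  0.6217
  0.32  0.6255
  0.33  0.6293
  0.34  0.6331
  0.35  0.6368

T = 0.75;  σ√T = 0.2338
d₁ = [ln(430/420) + (0.036 + ½·0.27²)·0.75] / (σ√T) = (0.0235 + 0.0543) / 0.2338 = 0.3330 ≈ 0.33
d₂ = 0.3330 − 0.2338 = 0.0992 ≈ 0.10
exp(−rT) = exp(−0.036·0.75) = 0.9734
N(d₁) = N(0.33) = 0.6293;  N(d₂) = N(0.10) = 0.5398
C = 430·0.6293 − 420·0.9734·0.5398 = 270.5990 − 220.6854 = 49.9136

49.91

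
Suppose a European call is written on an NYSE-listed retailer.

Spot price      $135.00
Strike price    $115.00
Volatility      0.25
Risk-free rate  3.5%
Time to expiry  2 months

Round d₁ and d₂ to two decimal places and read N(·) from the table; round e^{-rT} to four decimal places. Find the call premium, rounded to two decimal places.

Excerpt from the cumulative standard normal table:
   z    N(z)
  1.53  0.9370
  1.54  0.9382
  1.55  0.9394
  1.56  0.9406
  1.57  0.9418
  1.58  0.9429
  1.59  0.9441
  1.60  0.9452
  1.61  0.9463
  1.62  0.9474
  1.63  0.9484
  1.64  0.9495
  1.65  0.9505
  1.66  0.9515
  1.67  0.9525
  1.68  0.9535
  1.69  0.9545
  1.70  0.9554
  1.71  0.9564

$20.92

σ√T = 0.25·√0.1667 = 0.1021
ln(S/K) + (r + σ²/2)T = ln(135/115) + (0.035 + 0.25²/2)·0.1667 = 0.1603 + 0.0110 = 0.1714
d₁ = 0.1714 / 0.1021 = 1.6792 which rounds to 1.68
d₂ = d₁ − σ√T = 1.6792 − 0.1021 = 1.5772 which rounds to 1.58
exp(−rT) = exp(−0.035·0.1667) = 0.9942
N(d₁) = N(1.68) = 0.9535;  N(d₂) = N(1.58) = 0.9429
C = 135·0.9535 − 115·0.9942·0.9429 = 128.7225 − 107.8046 = 20.9179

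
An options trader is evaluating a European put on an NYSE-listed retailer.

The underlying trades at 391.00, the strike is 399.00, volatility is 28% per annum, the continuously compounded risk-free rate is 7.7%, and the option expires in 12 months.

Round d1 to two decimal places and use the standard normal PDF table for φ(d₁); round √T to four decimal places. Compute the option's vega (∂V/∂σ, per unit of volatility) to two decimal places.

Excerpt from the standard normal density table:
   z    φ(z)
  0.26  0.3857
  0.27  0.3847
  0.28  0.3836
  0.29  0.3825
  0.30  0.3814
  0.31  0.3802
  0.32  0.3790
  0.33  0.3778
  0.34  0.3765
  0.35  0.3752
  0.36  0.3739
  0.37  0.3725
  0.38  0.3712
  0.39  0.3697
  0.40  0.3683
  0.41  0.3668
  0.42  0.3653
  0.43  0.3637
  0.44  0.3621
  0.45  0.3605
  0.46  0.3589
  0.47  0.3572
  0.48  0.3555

147.21

σ√T = 0.28·√1 = 0.2800
d₁ = [ln(391/399) + (0.077 + 0.28²/2)·1] / 0.2800 = [-0.0203 + 0.1162] / 0.2800 = 0.3427 ≈ 0.34
√T = √1 = 1.0000
φ(d₁) = φ(0.34) = 0.3765
vega = S·φ(d₁)·√T = 391·0.3765·1.0000 = 147.2115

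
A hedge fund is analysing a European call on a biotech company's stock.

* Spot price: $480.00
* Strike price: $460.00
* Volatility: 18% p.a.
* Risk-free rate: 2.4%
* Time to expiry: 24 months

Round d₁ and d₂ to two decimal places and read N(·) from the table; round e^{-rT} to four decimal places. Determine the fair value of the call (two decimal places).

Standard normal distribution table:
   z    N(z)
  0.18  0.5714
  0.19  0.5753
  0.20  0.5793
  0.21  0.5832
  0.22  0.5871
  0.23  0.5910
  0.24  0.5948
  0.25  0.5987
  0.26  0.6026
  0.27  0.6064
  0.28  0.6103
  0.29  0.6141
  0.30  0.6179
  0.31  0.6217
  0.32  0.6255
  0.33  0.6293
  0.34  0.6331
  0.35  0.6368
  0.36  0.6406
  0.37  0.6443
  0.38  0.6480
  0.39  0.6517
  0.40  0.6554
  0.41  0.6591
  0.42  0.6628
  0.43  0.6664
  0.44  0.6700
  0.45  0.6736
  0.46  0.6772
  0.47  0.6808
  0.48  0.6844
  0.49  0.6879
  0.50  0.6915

T = 2;  σ√T = 0.2546
d₁ = [ln(480/460) + (0.024 + 0.18²/2)·2] / 0.2546 = [0.0426 + 0.0804] / 0.2546 = 0.4830 ≈ 0.48
d₂ = d₁ − σ√T = 0.4830 − 0.2546 = 0.2285 ≈ 0.23
e^(−rT) = e^(−0.024·2) = 0.9531
N(d₁) = N(0.48) = 0.6844;  N(d₂) = N(0.23) = 0.5910
C = 480·0.6844 − 460·0.9531·0.5910 = 328.5120 − 259.1098 = 69.4022

$69.40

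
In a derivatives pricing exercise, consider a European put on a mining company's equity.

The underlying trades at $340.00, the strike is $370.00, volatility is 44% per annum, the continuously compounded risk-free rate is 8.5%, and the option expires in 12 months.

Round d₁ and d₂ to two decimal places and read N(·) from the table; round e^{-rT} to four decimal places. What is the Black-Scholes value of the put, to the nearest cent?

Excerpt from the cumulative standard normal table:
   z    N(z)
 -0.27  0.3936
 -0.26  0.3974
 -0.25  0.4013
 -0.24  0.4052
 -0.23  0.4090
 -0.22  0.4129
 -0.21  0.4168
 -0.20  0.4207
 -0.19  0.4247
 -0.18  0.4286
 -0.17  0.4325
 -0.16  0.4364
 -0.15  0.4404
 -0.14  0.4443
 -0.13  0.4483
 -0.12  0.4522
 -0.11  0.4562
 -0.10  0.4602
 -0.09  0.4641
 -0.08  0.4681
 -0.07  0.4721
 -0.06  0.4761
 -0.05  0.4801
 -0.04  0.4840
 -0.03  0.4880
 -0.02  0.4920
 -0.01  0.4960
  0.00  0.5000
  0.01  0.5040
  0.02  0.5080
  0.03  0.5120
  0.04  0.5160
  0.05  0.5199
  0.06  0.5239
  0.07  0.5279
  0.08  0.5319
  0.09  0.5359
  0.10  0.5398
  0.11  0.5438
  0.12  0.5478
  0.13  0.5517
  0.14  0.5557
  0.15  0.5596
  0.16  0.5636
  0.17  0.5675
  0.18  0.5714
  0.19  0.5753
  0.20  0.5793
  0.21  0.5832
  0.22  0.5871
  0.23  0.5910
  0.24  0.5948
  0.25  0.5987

$59.14

T = 1;  σ√T = 0.4400
d₁ = [ln(340/370) + (0.085 + ½·0.44²)·1] / (σ√T) = (-0.0846 + 0.1818) / 0.4400 = 0.2210 ≈ 0.22
d₂ = 0.2210 − 0.4400 = -0.2190 ≈ -0.22
exp(−rT) = exp(−0.085·1) = 0.9185
P = 370·0.9185·N(0.22) − 340·N(-0.22) = 370·0.9185·0.5871 − 340·0.4129 = 199.5230 − 140.3860 = 59.1370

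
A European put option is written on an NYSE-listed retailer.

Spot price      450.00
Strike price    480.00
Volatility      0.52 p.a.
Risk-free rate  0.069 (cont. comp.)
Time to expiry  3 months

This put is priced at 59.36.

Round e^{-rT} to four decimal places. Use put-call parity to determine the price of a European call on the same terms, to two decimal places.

37.57

exp(−rT) = exp(−0.069·0.25) = 0.9829
Put-call parity: C − P = S − K·e^(−rT) = 450 − 480·0.9829 = 450 − 471.7920 = -21.7920
C = P + (C − P) = 59.36 + (-21.7920) = 37.5680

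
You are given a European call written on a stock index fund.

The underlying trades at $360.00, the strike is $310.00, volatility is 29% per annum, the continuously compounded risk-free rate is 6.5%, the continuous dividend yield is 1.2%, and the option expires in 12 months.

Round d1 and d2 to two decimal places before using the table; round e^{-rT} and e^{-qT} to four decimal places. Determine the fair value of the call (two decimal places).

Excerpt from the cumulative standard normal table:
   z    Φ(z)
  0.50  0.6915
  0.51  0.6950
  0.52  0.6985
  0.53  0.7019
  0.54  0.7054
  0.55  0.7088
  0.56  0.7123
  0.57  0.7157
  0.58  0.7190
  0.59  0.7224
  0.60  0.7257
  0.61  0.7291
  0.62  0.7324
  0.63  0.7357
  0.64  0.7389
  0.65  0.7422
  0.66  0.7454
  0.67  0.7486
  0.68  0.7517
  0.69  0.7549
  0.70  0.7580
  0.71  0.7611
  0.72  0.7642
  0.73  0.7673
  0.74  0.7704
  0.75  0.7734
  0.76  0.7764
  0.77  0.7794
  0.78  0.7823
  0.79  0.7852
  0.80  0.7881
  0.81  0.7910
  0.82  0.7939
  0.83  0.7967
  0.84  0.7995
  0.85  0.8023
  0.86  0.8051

σ√T = 0.29·√1 = 0.2900
d₁ = [ln(360/310) + (0.065 − 0.012 + 0.29²/2)·1] / 0.2900 = [0.1495 + 0.0950] / 0.2900 = 0.8434 → 0.84
d₂ = d₁ − σ√T = 0.8434 − 0.2900 = 0.5534 → 0.55
e^(−qT) = e^(−0.012·1) = 0.9881;  e^(−rT) = e^(−0.065·1) = 0.9371
N(d₁) = N(0.84) = 0.7995;  N(d₂) = N(0.55) = 0.7088
C = 360·0.9881·0.7995 − 310·0.9371·0.7088 = 284.3949 − 205.9071 = 78.4878

$78.49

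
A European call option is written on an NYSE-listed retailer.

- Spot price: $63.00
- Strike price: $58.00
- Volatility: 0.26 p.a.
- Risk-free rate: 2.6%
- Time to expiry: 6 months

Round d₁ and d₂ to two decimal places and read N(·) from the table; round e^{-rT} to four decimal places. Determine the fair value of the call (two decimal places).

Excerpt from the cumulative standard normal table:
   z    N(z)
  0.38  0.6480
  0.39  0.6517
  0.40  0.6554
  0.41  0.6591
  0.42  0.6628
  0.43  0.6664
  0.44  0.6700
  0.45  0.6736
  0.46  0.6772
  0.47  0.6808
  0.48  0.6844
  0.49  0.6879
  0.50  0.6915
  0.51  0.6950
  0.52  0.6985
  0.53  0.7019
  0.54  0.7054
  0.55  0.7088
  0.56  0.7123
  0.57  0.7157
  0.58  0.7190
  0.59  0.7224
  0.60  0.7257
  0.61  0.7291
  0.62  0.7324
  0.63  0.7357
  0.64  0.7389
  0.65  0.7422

T = 0.5;  σ√T = 0.1838
d₁ = [ln(63/58) + (0.026 + ½·0.26²)·0.5] / (σ√T) = (0.0827 + 0.0299) / 0.1838 = 0.6124 → 0.61
d₂ = 0.6124 − 0.1838 = 0.4286 → 0.43
e^(−rT) = e^(−0.026·0.5) = 0.9871
N(d₁) = N(0.61) = 0.7291;  N(d₂) = N(0.43) = 0.6664
C = 63·0.7291 − 58·0.9871·0.6664 = 45.9333 − 38.1526 = 7.7807

$7.78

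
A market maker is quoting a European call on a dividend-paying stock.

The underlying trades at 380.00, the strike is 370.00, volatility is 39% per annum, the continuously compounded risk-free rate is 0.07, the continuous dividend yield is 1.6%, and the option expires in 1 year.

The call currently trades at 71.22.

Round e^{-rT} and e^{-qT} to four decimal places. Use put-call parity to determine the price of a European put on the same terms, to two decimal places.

exp(−qT) = exp(−0.016·1) = 0.9841;  exp(−rT) = exp(−0.07·1) = 0.9324
Put-call parity: C − P = S·e^(−qT) − K·e^(−rT) = 380·0.9841 − 370·0.9324 = 373.9580 − 344.9880 = 28.9700
P = C − (C − P) = 71.22 − (28.9700) = 42.2500

42.25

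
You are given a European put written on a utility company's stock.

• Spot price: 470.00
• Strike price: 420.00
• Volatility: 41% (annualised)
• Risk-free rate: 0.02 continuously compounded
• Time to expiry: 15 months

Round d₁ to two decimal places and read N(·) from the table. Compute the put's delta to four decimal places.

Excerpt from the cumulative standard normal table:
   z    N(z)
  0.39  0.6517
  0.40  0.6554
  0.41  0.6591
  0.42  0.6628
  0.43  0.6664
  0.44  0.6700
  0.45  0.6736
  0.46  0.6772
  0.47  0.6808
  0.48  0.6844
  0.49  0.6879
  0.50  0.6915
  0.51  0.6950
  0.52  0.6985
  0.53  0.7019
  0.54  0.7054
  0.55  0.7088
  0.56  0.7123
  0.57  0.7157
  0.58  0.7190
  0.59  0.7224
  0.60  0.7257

σ√T = 0.41·√1.25 = 0.4584
d₁ = [ln(470/420) + (0.02 + 0.41²/2)·1.25] / 0.4584 = [0.1125 + 0.1301] / 0.4584 = 0.5291 → 0.53
N(d₁) = N(0.53) = 0.7019
Δ_put = N(d₁) − 1 = 0.7019 − 1 = -0.2981

-0.2981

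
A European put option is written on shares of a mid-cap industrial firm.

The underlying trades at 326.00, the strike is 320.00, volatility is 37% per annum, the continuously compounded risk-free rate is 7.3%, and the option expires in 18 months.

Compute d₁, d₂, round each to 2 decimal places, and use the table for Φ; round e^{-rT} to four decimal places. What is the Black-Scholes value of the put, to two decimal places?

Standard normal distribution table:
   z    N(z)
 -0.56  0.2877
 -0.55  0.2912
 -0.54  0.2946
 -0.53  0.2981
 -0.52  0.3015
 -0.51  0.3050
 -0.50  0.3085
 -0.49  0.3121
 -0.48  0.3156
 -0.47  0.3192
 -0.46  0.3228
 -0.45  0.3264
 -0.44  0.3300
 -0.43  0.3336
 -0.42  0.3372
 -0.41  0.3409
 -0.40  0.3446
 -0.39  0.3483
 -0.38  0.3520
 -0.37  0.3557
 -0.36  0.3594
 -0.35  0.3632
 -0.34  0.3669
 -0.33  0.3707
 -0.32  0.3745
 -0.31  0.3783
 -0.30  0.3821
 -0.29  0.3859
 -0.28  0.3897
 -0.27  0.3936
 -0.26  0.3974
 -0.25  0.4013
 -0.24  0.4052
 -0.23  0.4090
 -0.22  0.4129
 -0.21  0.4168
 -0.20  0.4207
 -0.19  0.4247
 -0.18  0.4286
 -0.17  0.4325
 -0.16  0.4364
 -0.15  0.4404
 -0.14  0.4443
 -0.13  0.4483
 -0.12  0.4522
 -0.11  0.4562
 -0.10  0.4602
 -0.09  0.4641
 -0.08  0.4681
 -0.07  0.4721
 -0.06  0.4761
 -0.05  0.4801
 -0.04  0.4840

σ√T = 0.37·√1.5 = 0.4532
d₁ = [ln(326/320) + (0.073 + 0.37²/2)·1.5] / 0.4532 = [0.0186 + 0.2122] / 0.4532 = 0.5092 ⇒ 0.51
d₂ = d₁ − σ√T = 0.5092 − 0.4532 = 0.0561 ⇒ 0.06
exp(−rT) = exp(−0.073·1.5) = 0.8963
N(−d₂) = N(-0.06) = 0.4761;  N(−d₁) = N(-0.51) = 0.3050
P = 320·0.8963·0.4761 − 326·0.3050 = 136.5531 − 99.4300 = 37.1231

37.12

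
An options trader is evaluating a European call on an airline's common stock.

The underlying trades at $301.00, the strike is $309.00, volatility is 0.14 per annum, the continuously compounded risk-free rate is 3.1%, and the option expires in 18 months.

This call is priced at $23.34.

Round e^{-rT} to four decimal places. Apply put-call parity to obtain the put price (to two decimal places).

exp(−rT) = exp(−0.031·1.5) = 0.9546
Put-call parity: C − P = S − K·e^(−rT) = 301 − 309·0.9546 = 301 − 294.9714 = 6.0286
P = C − (C − P) = 23.34 − (6.0286) = 17.3114

$17.31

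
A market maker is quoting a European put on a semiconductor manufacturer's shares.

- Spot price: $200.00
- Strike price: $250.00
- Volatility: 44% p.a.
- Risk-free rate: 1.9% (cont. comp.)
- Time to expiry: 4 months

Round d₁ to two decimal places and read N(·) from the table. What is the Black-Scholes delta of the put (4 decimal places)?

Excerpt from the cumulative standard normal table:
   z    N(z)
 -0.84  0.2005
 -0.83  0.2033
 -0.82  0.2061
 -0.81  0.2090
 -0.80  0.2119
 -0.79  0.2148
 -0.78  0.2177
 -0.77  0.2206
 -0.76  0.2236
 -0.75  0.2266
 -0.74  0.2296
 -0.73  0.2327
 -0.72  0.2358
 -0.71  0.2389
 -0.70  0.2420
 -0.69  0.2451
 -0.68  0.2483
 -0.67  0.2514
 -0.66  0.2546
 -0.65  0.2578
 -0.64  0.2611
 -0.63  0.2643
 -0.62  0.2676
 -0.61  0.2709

-0.7673

σ√T = 0.44·√0.3333 = 0.2540
d₁ = [ln(200/250) + (0.019 + ½·0.44²)·0.3333] / (σ√T) = (-0.2231 + 0.0386) / 0.2540 = -0.7265 → -0.73
N(d₁) = N(-0.73) = 0.2327
Δ_put = N(d₁) − 1 = 0.2327 − 1 = -0.7673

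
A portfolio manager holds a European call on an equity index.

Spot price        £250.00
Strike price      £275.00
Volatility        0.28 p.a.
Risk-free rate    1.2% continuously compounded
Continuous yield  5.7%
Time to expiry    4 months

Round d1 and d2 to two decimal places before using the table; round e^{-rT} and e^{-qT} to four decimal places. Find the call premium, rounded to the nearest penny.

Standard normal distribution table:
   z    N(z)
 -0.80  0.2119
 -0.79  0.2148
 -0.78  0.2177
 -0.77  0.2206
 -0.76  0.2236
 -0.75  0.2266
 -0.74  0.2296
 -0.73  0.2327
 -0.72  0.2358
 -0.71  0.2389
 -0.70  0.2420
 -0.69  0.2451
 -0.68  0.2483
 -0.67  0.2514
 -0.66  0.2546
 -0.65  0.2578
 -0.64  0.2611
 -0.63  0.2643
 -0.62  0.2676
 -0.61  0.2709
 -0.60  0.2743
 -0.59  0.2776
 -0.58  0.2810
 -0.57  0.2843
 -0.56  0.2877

σ√T = 0.28·√0.3333 = 0.1617
d₁ = [ln(250/275) + (0.012 − 0.057 + 0.28²/2)·0.3333] / 0.1617 = [-0.0953 − 0.0019] / 0.1617 = -0.6015 ⇒ -0.60
d₂ = d₁ − σ√T = -0.6015 − 0.1617 = -0.7632 ⇒ -0.76
e^(−qT) = e^(−0.057·0.3333) = 0.9812;  e^(−rT) = e^(−0.012·0.3333) = 0.9960
N(d₁) = N(-0.60) = 0.2743;  N(d₂) = N(-0.76) = 0.2236
C = 250·0.9812·0.2743 − 275·0.9960·0.2236 = 67.2858 − 61.2440 = 6.0418

£6.04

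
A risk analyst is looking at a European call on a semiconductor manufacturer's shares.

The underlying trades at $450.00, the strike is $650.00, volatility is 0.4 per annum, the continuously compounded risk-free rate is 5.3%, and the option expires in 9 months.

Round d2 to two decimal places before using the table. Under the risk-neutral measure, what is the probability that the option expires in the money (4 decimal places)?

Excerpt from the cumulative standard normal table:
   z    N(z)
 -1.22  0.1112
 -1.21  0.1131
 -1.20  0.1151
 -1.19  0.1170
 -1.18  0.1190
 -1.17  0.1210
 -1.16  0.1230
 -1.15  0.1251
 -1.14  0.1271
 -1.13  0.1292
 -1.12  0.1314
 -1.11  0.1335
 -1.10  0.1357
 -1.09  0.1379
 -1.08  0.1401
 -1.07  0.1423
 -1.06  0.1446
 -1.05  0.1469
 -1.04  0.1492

σ√T = 0.4·√0.75 = 0.3464
d₁ = [ln(450/650) + (0.053 + ½·0.4²)·0.75] / (σ√T) = (-0.3677 + 0.0998) / 0.3464 = -0.7736 which rounds to -0.77
d₂ = -0.7736 − 0.3464 = -1.1200 which rounds to -1.12
Risk-neutral Pr[S_T > K] = N(d₂) = N(-1.12) = 0.1314

0.1314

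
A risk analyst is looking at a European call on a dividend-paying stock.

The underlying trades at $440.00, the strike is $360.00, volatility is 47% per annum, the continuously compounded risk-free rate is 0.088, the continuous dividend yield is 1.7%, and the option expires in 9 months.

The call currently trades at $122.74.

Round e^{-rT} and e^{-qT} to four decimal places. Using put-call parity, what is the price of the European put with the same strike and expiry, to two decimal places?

$25.32

exp(−qT) = exp(−0.017·0.75) = 0.9873;  exp(−rT) = exp(−0.088·0.75) = 0.9361
Put-call parity: C − P = S·e^(−qT) − K·e^(−rT) = 440·0.9873 − 360·0.9361 = 434.4120 − 336.9960 = 97.4160
P = C − (C − P) = 122.74 − (97.4160) = 25.3240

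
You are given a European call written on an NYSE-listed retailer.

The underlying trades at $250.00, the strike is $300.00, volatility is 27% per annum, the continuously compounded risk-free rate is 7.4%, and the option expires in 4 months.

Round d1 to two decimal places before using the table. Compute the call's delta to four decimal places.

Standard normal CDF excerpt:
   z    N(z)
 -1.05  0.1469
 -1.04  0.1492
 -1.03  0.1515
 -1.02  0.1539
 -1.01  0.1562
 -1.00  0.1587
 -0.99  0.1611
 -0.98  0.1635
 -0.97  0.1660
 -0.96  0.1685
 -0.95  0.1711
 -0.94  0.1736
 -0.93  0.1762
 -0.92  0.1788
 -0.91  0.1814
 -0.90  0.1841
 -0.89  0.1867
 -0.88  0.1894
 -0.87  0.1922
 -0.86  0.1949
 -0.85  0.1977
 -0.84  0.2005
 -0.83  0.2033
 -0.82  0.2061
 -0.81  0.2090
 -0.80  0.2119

0.1762

σ√T = 0.27 × 0.5774 = 0.1559
d₁ = [ln(250/300) + (0.074 + 0.27²/2)·0.3333] / 0.1559 = [-0.1823 + 0.0368] / 0.1559 = -0.9334 → -0.93
N(d₁) = N(-0.93) = 0.1762
Δ_call = N(d₁) = 0.1762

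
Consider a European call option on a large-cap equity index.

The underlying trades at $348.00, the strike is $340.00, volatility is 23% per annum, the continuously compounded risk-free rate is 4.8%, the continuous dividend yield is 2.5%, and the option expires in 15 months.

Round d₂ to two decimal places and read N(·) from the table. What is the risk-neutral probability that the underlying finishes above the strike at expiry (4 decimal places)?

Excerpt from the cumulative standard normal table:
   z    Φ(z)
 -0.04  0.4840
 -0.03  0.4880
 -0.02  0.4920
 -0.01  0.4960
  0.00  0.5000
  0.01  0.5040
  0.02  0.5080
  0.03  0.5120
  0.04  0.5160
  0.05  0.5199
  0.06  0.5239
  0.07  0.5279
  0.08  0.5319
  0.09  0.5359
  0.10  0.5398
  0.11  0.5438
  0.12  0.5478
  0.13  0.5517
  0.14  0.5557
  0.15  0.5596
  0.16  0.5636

σ√T = 0.23·√1.25 = 0.2571
d₁ = [ln(348/340) + (0.048 − 0.025 + 0.23²/2)·1.25] / 0.2571 = [0.0233 + 0.0618] / 0.2571 = 0.3308 which rounds to 0.33
d₂ = d₁ − σ√T = 0.3308 − 0.2571 = 0.0737 which rounds to 0.07
Risk-neutral Pr[S_T > K] = N(d₂) = N(0.07) = 0.5279

0.5279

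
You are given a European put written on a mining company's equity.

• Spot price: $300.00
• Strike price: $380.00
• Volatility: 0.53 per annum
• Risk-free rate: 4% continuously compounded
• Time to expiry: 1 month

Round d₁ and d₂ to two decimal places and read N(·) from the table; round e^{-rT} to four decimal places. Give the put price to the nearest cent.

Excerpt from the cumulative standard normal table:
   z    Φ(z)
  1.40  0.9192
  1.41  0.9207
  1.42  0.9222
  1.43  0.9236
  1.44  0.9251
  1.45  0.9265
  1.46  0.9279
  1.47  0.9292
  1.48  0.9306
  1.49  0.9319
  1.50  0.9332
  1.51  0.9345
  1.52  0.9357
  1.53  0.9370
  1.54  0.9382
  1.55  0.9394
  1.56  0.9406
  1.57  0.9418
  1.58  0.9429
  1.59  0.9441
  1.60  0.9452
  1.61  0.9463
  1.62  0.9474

$80.04

σ√T = 0.53·√0.08333 = 0.1530
ln(S/K) + (r + σ²/2)T = ln(300/380) + (0.04 + 0.53²/2)·0.08333 = -0.2364 + 0.0150 = -0.2214
d₁ = -0.2214 / 0.1530 = -1.4468 which rounds to -1.45
d₂ = d₁ − σ√T = -1.4468 − 0.1530 = -1.5998 which rounds to -1.60
e^(−rT) = e^(−0.04·0.08333) = 0.9967
P = 380·0.9967·N(1.60) − 300·N(1.45) = 380·0.9967·0.9452 − 300·0.9265 = 357.9907 − 277.9500 = 80.0407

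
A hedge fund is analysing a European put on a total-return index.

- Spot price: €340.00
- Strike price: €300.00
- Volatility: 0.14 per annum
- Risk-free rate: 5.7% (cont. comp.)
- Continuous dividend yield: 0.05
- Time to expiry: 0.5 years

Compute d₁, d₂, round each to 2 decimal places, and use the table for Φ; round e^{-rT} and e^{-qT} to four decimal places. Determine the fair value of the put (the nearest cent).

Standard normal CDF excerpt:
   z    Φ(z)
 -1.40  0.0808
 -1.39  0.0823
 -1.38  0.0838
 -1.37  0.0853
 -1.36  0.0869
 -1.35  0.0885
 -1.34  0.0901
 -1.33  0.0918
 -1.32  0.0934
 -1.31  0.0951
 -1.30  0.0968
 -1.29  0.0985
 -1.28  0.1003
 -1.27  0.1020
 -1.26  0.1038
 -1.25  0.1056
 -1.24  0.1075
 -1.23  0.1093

T = 0.5;  σ√T = 0.0990
d₁ = [ln(340/300) + (0.057 − 0.05 + 0.14²/2)·0.5] / 0.0990 = [0.1252 + 0.0084] / 0.0990 = 1.3492 which rounds to 1.35
d₂ = d₁ − σ√T = 1.3492 − 0.0990 = 1.2502 which rounds to 1.25
exp(−qT) = exp(−0.05·0.5) = 0.9753;  exp(−rT) = exp(−0.057·0.5) = 0.9719
P = 300·0.9719·N(-1.25) − 340·0.9753·N(-1.35) = 300·0.9719·0.1056 − 340·0.9753·0.0885 = 30.7898 − 29.3468 = 1.4430

€1.44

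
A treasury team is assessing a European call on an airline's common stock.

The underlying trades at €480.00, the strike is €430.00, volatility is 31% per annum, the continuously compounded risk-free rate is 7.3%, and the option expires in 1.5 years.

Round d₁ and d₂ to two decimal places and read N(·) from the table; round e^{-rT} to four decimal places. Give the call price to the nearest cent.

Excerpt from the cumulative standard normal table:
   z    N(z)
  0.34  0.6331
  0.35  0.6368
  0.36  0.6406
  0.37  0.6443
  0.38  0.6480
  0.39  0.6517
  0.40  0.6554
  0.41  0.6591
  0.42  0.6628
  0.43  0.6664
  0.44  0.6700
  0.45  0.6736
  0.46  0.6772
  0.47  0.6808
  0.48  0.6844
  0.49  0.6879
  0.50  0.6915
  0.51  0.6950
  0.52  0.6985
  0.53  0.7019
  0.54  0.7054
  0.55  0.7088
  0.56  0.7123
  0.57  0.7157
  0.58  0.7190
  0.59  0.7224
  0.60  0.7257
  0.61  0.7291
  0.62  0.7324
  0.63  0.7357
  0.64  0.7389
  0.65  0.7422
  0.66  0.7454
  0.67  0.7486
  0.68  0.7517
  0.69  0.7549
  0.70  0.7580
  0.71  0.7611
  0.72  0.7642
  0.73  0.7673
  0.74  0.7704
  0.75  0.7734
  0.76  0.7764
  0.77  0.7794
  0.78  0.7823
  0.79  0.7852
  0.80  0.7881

€122.94

σ√T = 0.31 × 1.2247 = 0.3797
d₁ = [ln(480/430) + (0.073 + ½·0.31²)·1.5] / (σ√T) = (0.1100 + 0.1816) / 0.3797 = 0.7680 ≈ 0.77
d₂ = 0.7680 − 0.3797 = 0.3883 ≈ 0.39
exp(−rT) = exp(−0.073·1.5) = 0.8963
N(d₁) = N(0.77) = 0.7794;  N(d₂) = N(0.39) = 0.6517
C = 480·0.7794 − 430·0.8963·0.6517 = 374.1120 − 251.1710 = 122.9410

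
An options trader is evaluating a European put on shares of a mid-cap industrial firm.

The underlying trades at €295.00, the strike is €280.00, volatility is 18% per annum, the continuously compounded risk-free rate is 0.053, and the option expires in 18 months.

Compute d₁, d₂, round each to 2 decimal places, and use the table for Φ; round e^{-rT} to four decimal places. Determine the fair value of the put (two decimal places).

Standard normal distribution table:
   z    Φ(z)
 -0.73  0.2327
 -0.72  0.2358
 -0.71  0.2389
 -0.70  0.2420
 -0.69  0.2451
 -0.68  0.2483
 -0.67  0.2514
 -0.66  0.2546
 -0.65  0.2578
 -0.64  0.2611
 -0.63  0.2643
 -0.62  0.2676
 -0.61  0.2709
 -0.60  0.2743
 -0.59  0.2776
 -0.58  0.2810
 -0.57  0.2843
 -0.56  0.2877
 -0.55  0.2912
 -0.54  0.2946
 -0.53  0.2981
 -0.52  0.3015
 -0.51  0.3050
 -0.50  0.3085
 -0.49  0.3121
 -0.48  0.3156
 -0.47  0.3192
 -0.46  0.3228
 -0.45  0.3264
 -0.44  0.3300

σ√T = 0.18 × 1.2247 = 0.2205
ln(S/K) + (r + σ²/2)T = ln(295/280) + (0.053 + 0.18²/2)·1.5 = 0.0522 + 0.1038 = 0.1560
d₁ = 0.1560 / 0.2205 = 0.7076 ≈ 0.71
d₂ = d₁ − σ√T = 0.7076 − 0.2205 = 0.4871 ≈ 0.49
e^(−rT) = e^(−0.053·1.5) = 0.9236
N(−d₂) = N(-0.49) = 0.3121;  N(−d₁) = N(-0.71) = 0.2389
P = 280·0.9236·0.3121 − 295·0.2389 = 80.7116 − 70.4755 = 10.2361

€10.24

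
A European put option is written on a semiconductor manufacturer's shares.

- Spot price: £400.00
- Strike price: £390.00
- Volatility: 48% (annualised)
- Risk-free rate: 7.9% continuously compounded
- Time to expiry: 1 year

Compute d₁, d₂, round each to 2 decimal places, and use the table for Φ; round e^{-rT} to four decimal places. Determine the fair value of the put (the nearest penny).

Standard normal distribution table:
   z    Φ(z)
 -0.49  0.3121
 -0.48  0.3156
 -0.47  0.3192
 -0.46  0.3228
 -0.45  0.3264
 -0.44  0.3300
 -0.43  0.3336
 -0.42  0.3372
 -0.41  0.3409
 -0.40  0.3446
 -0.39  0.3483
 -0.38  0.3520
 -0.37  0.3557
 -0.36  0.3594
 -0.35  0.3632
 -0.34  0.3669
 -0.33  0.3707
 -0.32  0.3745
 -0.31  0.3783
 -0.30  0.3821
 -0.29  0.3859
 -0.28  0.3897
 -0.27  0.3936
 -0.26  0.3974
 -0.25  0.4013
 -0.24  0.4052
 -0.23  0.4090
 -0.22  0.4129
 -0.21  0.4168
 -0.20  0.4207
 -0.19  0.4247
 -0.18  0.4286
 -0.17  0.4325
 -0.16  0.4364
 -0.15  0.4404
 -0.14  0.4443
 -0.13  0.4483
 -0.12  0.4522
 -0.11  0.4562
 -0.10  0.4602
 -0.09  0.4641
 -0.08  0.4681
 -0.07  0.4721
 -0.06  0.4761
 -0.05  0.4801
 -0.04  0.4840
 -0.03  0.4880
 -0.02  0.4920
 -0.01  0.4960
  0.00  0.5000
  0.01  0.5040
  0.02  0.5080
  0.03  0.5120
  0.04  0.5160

T = 1;  σ√T = 0.4800
d₁ = [ln(400/390) + (0.079 + 0.48²/2)·1] / 0.4800 = [0.0253 + 0.1942] / 0.4800 = 0.4573 ⇒ 0.46
d₂ = d₁ − σ√T = 0.4573 − 0.4800 = -0.0227 ⇒ -0.02
e^(−rT) = e^(−0.079·1) = 0.9240
N(−d₂) = N(0.02) = 0.5080;  N(−d₁) = N(-0.46) = 0.3228
P = 390·0.9240·0.5080 − 400·0.3228 = 183.0629 − 129.1200 = 53.9429

£53.94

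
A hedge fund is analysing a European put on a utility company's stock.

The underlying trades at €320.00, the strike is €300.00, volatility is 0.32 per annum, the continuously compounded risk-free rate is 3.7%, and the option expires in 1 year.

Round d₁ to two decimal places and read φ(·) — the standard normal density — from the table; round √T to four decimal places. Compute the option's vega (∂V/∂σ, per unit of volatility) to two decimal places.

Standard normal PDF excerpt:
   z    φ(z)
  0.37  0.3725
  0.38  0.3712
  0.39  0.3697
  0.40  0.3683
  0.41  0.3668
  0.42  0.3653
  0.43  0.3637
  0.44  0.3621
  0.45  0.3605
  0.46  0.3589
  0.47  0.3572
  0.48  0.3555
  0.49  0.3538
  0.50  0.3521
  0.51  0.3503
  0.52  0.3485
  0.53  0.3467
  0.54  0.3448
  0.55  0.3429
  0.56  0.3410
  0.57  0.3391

113.76

σ√T = 0.32 × 1.0000 = 0.3200
ln(S/K) + (r + σ²/2)T = ln(320/300) + (0.037 + 0.32²/2)·1 = 0.0645 + 0.0882 = 0.1527
d₁ = 0.1527 / 0.3200 = 0.4773 which rounds to 0.48
√T = √1 = 1.0000
φ(d₁) = φ(0.48) = 0.3555
vega = S·φ(d₁)·√T = 320·0.3555·1.0000 = 113.7600
(Vega is the same for a European call and put with the same parameters.)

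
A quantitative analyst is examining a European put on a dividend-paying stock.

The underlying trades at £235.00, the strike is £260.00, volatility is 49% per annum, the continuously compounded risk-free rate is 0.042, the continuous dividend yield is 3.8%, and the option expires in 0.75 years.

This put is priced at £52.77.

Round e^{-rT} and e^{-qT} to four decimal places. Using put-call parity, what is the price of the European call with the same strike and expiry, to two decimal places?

£29.23

e^(−qT) = e^(−0.038·0.75) = 0.9719;  e^(−rT) = e^(−0.042·0.75) = 0.9690
Put-call parity: C − P = S·e^(−qT) − K·e^(−rT) = 235·0.9719 − 260·0.9690 = 228.3965 − 251.9400 = -23.5435
C = P + (C − P) = 52.77 + (-23.5435) = 29.2265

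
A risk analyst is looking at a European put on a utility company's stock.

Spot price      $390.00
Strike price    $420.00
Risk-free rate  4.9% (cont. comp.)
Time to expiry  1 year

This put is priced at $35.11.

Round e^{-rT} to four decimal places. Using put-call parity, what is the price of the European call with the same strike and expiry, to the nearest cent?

exp(−rT) = exp(−0.049·1) = 0.9522
Put-call parity: C − P = S − K·e^(−rT) = 390 − 420·0.9522 = 390 − 399.9240 = -9.9240
C = P + (C − P) = 35.11 + (-9.9240) = 25.1860

$25.19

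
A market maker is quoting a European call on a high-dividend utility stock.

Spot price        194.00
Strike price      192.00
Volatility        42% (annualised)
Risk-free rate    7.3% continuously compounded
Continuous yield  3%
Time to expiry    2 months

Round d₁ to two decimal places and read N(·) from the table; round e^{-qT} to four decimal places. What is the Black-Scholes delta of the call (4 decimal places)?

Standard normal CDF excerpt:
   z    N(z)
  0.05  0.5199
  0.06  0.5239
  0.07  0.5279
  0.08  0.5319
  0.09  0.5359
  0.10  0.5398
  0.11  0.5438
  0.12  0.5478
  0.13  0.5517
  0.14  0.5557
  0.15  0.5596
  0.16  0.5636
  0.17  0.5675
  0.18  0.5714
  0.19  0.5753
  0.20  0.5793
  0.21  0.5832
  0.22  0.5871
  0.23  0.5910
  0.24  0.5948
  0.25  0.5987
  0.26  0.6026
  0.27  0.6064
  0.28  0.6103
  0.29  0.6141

σ√T = 0.42 × 0.4082 = 0.1715
d₁ = [ln(194/192) + (0.073 − 0.03 + 0.42²/2)·0.1667] / 0.1715 = [0.0104 + 0.0219] / 0.1715 = 0.1880 ⇒ 0.19
N(d₁) = N(0.19) = 0.5753
Δ_call = e^(−qT)·N(d₁) = 0.9950·0.5753 = 0.5724

0.5724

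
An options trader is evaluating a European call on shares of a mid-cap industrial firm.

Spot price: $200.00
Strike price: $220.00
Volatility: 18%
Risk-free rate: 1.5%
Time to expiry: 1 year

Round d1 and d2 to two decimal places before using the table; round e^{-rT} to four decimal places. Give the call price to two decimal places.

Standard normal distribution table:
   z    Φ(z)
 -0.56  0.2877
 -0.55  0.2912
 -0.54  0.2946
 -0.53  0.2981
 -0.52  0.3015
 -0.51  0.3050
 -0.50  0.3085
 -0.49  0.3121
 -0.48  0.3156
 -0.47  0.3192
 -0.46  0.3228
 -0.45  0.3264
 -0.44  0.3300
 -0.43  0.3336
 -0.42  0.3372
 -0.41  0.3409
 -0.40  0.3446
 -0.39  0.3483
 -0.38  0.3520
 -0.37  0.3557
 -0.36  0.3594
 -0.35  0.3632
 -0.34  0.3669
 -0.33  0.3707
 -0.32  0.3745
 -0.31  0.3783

T = 1;  σ√T = 0.1800
d₁ = [ln(200/220) + (0.015 + 0.18²/2)·1] / 0.1800 = [-0.0953 + 0.0312] / 0.1800 = -0.3562 → -0.36
d₂ = d₁ − σ√T = -0.3562 − 0.1800 = -0.5362 → -0.54
e^(−rT) = e^(−0.015·1) = 0.9851
N(d₁) = N(-0.36) = 0.3594;  N(d₂) = N(-0.54) = 0.2946
C = 200·0.3594 − 220·0.9851·0.2946 = 71.8800 − 63.8463 = 8.0337

$8.03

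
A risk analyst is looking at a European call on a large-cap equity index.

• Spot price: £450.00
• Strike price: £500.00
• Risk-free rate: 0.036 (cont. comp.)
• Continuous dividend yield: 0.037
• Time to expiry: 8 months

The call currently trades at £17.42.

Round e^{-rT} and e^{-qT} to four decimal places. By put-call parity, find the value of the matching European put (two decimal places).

£66.55

e^(−qT) = e^(−0.037·0.6667) = 0.9756;  e^(−rT) = e^(−0.036·0.6667) = 0.9763
Put-call parity: C − P = S·e^(−qT) − K·e^(−rT) = 450·0.9756 − 500·0.9763 = 439.0200 − 488.1500 = -49.1300
P = C − (C − P) = 17.42 − (-49.1300) = 66.5500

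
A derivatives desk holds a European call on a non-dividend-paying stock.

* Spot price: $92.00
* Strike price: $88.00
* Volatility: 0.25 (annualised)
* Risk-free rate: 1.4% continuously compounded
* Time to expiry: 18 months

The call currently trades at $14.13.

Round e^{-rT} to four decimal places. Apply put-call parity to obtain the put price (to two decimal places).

$8.30

exp(−rT) = exp(−0.014·1.5) = 0.9792
Put-call parity: C − P = S − K·e^(−rT) = 92 − 88·0.9792 = 92 − 86.1696 = 5.8304
P = C − (C − P) = 14.13 − (5.8304) = 8.2996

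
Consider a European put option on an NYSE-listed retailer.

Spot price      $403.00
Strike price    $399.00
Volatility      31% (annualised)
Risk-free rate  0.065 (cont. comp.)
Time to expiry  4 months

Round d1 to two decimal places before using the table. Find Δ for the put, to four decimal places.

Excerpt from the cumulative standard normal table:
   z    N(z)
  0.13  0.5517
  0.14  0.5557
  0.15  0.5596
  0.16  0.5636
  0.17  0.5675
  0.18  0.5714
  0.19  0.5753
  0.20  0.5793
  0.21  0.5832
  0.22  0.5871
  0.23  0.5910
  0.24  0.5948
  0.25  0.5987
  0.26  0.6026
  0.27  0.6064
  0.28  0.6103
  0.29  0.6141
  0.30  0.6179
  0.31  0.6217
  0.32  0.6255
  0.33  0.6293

-0.3936

T = 0.3333;  σ√T = 0.1790
d₁ = [ln(403/399) + (0.065 + ½·0.31²)·0.3333] / (σ√T) = (0.0100 + 0.0377) / 0.1790 = 0.2663 ⇒ 0.27
N(d₁) = N(0.27) = 0.6064
Δ_put = N(d₁) − 1 = 0.6064 − 1 = -0.3936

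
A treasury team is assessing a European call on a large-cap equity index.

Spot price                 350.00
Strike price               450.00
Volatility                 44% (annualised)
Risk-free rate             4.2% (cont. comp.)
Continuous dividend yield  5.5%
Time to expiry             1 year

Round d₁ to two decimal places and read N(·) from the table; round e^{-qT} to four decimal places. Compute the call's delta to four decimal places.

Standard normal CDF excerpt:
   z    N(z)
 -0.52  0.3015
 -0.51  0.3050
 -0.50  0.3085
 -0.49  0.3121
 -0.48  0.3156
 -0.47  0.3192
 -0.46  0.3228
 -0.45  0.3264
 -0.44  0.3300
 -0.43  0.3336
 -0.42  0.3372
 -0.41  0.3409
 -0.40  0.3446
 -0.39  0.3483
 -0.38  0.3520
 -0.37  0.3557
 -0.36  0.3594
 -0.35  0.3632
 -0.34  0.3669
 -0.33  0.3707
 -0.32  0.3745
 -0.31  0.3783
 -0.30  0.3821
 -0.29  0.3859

0.3332

σ√T = 0.44 × 1.0000 = 0.4400
ln(S/K) + (r − q + σ²/2)T = ln(350/450) + (0.042 − 0.055 + 0.44²/2)·1 = -0.2513 + 0.0838 = -0.1675
d₁ = -0.1675 / 0.4400 = -0.3807 which rounds to -0.38
N(d₁) = N(-0.38) = 0.3520
Δ_call = e^(−qT)·N(d₁) = 0.9465·0.3520 = 0.3332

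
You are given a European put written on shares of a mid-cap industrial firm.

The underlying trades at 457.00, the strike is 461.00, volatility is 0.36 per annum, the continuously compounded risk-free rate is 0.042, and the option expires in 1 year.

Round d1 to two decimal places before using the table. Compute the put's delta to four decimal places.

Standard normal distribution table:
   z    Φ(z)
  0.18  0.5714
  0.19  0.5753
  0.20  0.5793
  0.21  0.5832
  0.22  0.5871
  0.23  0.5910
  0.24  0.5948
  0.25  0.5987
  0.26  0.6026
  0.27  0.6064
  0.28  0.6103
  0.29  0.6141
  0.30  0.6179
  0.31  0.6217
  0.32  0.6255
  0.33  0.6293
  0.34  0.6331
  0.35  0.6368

-0.3936

σ√T = 0.36·√1 = 0.3600
d₁ = [ln(457/461) + (0.042 + ½·0.36²)·1] / (σ√T) = (-0.0087 + 0.1068) / 0.3600 = 0.2725 ⇒ 0.27
N(d₁) = N(0.27) = 0.6064
Δ_put = N(d₁) − 1 = 0.6064 − 1 = -0.3936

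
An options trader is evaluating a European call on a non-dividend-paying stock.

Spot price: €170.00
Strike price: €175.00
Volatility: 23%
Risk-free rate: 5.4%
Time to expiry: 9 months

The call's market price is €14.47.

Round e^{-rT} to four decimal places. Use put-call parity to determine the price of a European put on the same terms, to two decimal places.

exp(−rT) = exp(−0.054·0.75) = 0.9603
Put-call parity: C − P = S − K·e^(−rT) = 170 − 175·0.9603 = 170 − 168.0525 = 1.9475
P = C − (C − P) = 14.47 − (1.9475) = 12.5225

€12.52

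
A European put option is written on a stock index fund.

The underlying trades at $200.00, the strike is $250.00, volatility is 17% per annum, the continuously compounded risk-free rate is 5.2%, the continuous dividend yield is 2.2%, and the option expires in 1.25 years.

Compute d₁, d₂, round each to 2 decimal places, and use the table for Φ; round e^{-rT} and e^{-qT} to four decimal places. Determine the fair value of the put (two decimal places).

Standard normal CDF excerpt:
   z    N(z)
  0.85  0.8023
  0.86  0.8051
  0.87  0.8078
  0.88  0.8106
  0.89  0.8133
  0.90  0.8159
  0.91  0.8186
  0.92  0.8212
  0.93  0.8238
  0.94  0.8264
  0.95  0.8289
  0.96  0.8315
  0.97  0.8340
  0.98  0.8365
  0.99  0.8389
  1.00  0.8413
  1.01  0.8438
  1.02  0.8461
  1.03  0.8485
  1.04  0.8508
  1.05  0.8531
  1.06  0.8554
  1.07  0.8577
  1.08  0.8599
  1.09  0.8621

$43.21

σ√T = 0.17·√1.25 = 0.1901
d₁ = [ln(200/250) + (0.052 − 0.022 + ½·0.17²)·1.25] / (σ√T) = (-0.2231 + 0.0556) / 0.1901 = -0.8817 ≈ -0.88
d₂ = -0.8817 − 0.1901 = -1.0718 ≈ -1.07
e^(−qT) = e^(−0.022·1.25) = 0.9729;  e^(−rT) = e^(−0.052·1.25) = 0.9371
N(−d₂) = N(1.07) = 0.8577;  N(−d₁) = N(0.88) = 0.8106
P = 250·0.9371·0.8577 − 200·0.9729·0.8106 = 200.9377 − 157.7265 = 43.2111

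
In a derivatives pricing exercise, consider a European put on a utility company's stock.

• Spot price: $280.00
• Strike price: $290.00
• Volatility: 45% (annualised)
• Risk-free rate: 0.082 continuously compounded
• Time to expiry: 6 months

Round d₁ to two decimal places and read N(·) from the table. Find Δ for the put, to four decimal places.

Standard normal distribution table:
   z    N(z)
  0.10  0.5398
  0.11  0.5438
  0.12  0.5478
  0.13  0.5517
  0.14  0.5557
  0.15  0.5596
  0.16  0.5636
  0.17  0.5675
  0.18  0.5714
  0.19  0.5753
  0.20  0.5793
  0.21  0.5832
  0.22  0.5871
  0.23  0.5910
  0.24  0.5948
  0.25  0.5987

σ√T = 0.45·√0.5 = 0.3182
d₁ = [ln(280/290) + (0.082 + 0.45²/2)·0.5] / 0.3182 = [-0.0351 + 0.0916] / 0.3182 = 0.1777 ⇒ 0.18
N(d₁) = N(0.18) = 0.5714
Δ_put = N(d₁) − 1 = 0.5714 − 1 = -0.4286

-0.4286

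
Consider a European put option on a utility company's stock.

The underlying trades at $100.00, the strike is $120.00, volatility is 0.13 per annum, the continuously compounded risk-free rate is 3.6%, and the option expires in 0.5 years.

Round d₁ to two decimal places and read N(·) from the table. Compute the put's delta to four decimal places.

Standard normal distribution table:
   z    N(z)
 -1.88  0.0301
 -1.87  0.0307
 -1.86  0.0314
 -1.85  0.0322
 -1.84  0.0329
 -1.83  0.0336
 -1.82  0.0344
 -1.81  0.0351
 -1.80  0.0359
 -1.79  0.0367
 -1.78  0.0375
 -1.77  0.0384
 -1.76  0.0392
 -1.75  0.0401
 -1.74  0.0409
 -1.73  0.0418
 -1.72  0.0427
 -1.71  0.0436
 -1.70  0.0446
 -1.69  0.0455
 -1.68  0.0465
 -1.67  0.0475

-0.9591

T = 0.5;  σ√T = 0.0919
d₁ = [ln(100/120) + (0.036 + ½·0.13²)·0.5] / (σ√T) = (-0.1823 + 0.0222) / 0.0919 = -1.7416 which rounds to -1.74
N(d₁) = N(-1.74) = 0.0409
Δ_put = N(d₁) − 1 = 0.0409 − 1 = -0.9591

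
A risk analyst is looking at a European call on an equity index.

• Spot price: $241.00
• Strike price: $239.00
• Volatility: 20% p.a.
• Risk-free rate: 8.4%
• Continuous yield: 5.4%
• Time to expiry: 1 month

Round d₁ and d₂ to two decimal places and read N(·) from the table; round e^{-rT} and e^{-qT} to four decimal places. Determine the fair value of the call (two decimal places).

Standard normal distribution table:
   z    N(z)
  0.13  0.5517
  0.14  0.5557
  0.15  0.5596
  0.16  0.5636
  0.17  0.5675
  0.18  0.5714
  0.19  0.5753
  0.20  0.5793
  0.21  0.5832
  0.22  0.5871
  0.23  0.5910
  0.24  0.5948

T = 0.08333;  σ√T = 0.0577
d₁ = [ln(241/239) + (0.084 − 0.054 + 0.2²/2)·0.08333] / 0.0577 = [0.0083 + 0.0042] / 0.0577 = 0.2165 ⇒ 0.22
d₂ = d₁ − σ√T = 0.2165 − 0.0577 = 0.1588 ⇒ 0.16
e^(−qT) = e^(−0.054·0.08333) = 0.9955;  e^(−rT) = e^(−0.084·0.08333) = 0.9930
C = 241·0.9955·N(0.22) − 239·0.9930·N(0.16) = 241·0.9955·0.5871 − 239·0.9930·0.5636 = 140.8544 − 133.7575 = 7.0969

$7.10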